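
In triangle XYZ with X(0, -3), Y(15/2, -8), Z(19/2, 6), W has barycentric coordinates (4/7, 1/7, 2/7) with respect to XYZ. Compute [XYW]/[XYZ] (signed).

The signed ratio [XYW]/[XYZ] equals the barycentric coordinate of W at vertex Z, which is 2/7.

2/7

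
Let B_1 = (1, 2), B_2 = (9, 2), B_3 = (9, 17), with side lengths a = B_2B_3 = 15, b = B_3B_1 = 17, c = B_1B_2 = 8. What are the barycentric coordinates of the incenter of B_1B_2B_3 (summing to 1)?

The incenter has barycentric coordinates proportional to the opposite side lengths: (15 : 17 : 8).
Normalizing by 15+17+8 = 40 gives (3/8, 17/40, 1/5).

(3/8, 17/40, 1/5)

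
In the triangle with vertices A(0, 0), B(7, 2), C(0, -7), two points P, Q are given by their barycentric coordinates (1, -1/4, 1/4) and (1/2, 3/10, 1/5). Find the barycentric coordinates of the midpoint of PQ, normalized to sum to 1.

(3/4, 1/40, 9/40)

Since both coordinate triples sum to 1, the midpoint's barycentrics are the componentwise average.
(1+1/2)/2 = 3/4; similarly 1/40 and 9/40.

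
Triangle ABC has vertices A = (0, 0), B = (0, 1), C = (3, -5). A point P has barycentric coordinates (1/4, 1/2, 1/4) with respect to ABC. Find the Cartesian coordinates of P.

(3/4, -3/4)

P = (1/4)·A + (1/2)·B + (1/4)·C.
x-coordinate: (1/4)·0 + (1/2)·0 + (1/4)·3 = 3/4.
y-coordinate: (1/4)·0 + (1/2)·1 + (1/4)·(-5) = -3/4.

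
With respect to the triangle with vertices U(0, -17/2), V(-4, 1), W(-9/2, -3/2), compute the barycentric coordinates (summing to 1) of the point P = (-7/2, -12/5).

Signed area of the reference triangle: [UVW] = ½·(0·(1−(-3/2)) + (-4)·(-3/2−(-17/2)) + (-9/2)·(-17/2−1)) = ½·(0 − 28 + 171/4) = 59/8.
[PVW] = ½·((-7/2)·(1−(-3/2)) + (-4)·(-3/2−(-12/5)) + (-9/2)·(-12/5−1)) = ½·(-35/4 − 18/5 + 153/10) = 59/40, so the U-coordinate is (59/40)/(59/8) = 1/5.
[UPW] = ½·(0·(-12/5−(-3/2)) + (-7/2)·(-3/2−(-17/2)) + (-9/2)·(-17/2−(-12/5))) = ½·(0 − 49/2 + 549/20) = 59/40, so the V-coordinate is 1/5.
[UVP] = ½·(0·(1−(-12/5)) + (-4)·(-12/5−(-17/2)) + (-7/2)·(-17/2−1)) = ½·(0 − 122/5 + 133/4) = 177/40, so the W-coordinate is 3/5.

(1/5, 1/5, 3/5)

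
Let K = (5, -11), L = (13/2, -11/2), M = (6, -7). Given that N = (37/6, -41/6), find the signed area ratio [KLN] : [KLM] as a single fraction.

[KLM] = ½·(5·(-11/2−(-7)) + (13/2)·(-7−(-11)) + 6·(-11−(-11/2))) = ½·(15/2 + 26 − 33) = 1/4.
[KLN] = ½·(5·(-11/2−(-41/6)) + (13/2)·(-41/6−(-11)) + (37/6)·(-11−(-11/2))) = ½·(20/3 + 325/12 − 407/12) = -1/12, so the ratio is (-1/12)/(1/4) = -1/3.

-1/3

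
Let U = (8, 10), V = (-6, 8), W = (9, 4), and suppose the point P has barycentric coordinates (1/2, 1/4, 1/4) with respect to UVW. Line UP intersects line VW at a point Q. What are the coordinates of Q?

Line UP meets VW where the U-coordinate vanishes; zeroing P's U-weight and renormalizing leaves V, W-weights 1/4 : 1/4 → (1/2, 1/2).
So Q = (1/2)·V + (1/2)·W = (3/2, 6).

(3/2, 6)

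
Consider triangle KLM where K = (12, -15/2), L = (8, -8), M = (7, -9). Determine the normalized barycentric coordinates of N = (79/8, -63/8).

Signed area of the reference triangle: [KLM] = ½·(12·(-8−(-9)) + 8·(-9−(-15/2)) + 7·(-15/2−(-8))) = ½·(12 − 12 + 7/2) = 7/4.
[NLM] = ½·((79/8)·(-8−(-9)) + 8·(-9−(-63/8)) + 7·(-63/8−(-8))) = ½·(79/8 − 9 + 7/8) = 7/8, so the K-coordinate is (7/8)/(7/4) = 1/2.
[KNM] = ½·(12·(-63/8−(-9)) + (79/8)·(-9−(-15/2)) + 7·(-15/2−(-63/8))) = ½·(27/2 − 237/16 + 21/8) = 21/32, so the L-coordinate is 3/8.
[KLN] = ½·(12·(-8−(-63/8)) + 8·(-63/8−(-15/2)) + (79/8)·(-15/2−(-8))) = ½·(-3/2 − 3 + 79/16) = 7/32, so the M-coordinate is 1/8.

(1/2, 3/8, 1/8)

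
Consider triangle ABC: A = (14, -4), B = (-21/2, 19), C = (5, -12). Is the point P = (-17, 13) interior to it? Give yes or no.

Barycentric coordinates of P: (-19/26, 401/403, 593/806).
The three coordinates are negative, positive, positive; a point is interior exactly when all three are positive.

no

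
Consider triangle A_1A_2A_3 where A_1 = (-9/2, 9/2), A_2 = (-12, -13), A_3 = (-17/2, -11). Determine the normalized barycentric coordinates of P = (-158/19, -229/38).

Signed area of the reference triangle: [A_1A_2A_3] = ½·((-9/2)·(-13−(-11)) + (-12)·(-11−(9/2)) + (-17/2)·(9/2−(-13))) = ½·(9 + 186 − 595/4) = 185/8.
[PA_2A_3] = ½·((-158/19)·(-13−(-11)) + (-12)·(-11−(-229/38)) + (-17/2)·(-229/38−(-13))) = ½·(316/19 + 1134/19 − 4505/76) = 1295/152, so the A_1-coordinate is (1295/152)/(185/8) = 7/19.
[A_1PA_3] = ½·((-9/2)·(-229/38−(-11)) + (-158/19)·(-11−(9/2)) + (-17/2)·(9/2−(-229/38))) = ½·(-1701/76 + 2449/19 − 1700/19) = 1295/152, so the A_2-coordinate is 7/19.
[A_1A_2P] = ½·((-9/2)·(-13−(-229/38)) + (-12)·(-229/38−(9/2)) + (-158/19)·(9/2−(-13))) = ½·(2385/76 + 2400/19 − 2765/19) = 925/152, so the A_3-coordinate is 5/19.
Check: 7/19 + 7/19 + 5/19 = 1.

(7/19, 7/19, 5/19)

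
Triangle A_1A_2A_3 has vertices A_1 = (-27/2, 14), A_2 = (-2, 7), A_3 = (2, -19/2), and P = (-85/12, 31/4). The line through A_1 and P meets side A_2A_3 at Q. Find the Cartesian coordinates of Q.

(-2/3, 3/2)

Barycentric coordinates of P with respect to A_1A_2A_3: (1/2, 1/3, 1/6).
On side A_2A_3 the A_1-coordinate is zero; dropping P's A_1-weight 1/2 and renormalizing the remaining 1/3 : 1/6 gives weights 2/3, 1/3 on A_2, A_3.
Q = (2/3)·(-2, 7) + (1/3)·(2, -19/2) = (-2/3, 3/2).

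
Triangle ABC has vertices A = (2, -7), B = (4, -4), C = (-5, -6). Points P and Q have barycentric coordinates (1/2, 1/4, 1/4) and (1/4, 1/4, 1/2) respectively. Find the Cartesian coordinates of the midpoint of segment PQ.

Barycentric coordinates of the midpoint are the average: (3/8, 1/4, 3/8).
Converting: (3/8)·A + (1/4)·B + (3/8)·C = (-1/8, -47/8).

(-1/8, -47/8)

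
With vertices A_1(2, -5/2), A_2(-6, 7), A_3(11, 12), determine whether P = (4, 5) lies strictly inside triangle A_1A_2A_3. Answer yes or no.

Barycentric coordinates of P: (168/403, 77/403, 158/403).
The three coordinates are positive, positive, positive; a point is interior exactly when all three are positive.

yes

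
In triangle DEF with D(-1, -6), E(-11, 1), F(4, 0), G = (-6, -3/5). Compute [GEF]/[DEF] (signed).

[DEF] = ½·((-1)·(1−0) + (-11)·(0−(-6)) + 4·(-6−1)) = ½·(-1 − 66 − 28) = -95/2.
[GEF] = ½·((-6)·(1−0) + (-11)·(0−(-3/5)) + 4·(-3/5−1)) = ½·(-6 − 33/5 − 32/5) = -19/2, so the ratio is (-19/2)/(-95/2) = 1/5.

1/5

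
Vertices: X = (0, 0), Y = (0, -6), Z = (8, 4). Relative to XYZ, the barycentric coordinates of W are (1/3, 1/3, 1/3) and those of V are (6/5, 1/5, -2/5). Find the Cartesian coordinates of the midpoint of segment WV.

(-4/15, -26/15)

Barycentric coordinates of the midpoint are the average: (23/30, 4/15, -1/30).
Converting: (23/30)·X + (4/15)·Y + (-1/30)·Z = (-4/15, -26/15).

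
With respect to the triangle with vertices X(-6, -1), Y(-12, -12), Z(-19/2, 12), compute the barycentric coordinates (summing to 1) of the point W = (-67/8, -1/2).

Signed area of the reference triangle: [XYZ] = ½·((-6)·(-12−12) + (-12)·(12−(-1)) + (-19/2)·(-1−(-12))) = ½·(144 − 156 − 209/2) = -233/4.
[WYZ] = ½·((-67/8)·(-12−12) + (-12)·(12−(-1/2)) + (-19/2)·(-1/2−(-12))) = ½·(201 − 150 − 437/4) = -233/8, so the X-coordinate is (-233/8)/(-233/4) = 1/2.
[XWZ] = ½·((-6)·(-1/2−12) + (-67/8)·(12−(-1)) + (-19/2)·(-1−(-1/2))) = ½·(75 − 871/8 + 19/4) = -233/16, so the Y-coordinate is 1/4.
[XYW] = ½·((-6)·(-12−(-1/2)) + (-12)·(-1/2−(-1)) + (-67/8)·(-1−(-12))) = ½·(69 − 6 − 737/8) = -233/16, so the Z-coordinate is 1/4.
Check: 1/2 + 1/4 + 1/4 = 1.

(1/2, 1/4, 1/4)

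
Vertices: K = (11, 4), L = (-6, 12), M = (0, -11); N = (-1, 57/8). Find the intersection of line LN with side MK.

Barycentric coordinates of N with respect to KLM: (1/4, 5/8, 1/8).
On side MK the L-coordinate is zero; dropping N's L-weight 5/8 and renormalizing the remaining 1/8 : 1/4 gives weights 1/3, 2/3 on M, K.
J = (1/3)·(0, -11) + (2/3)·(11, 4) = (22/3, -1).

(22/3, -1)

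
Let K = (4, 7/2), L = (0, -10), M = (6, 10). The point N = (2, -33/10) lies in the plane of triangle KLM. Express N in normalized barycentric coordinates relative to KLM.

Signed area of the reference triangle: [KLM] = ½·(4·(-10−10) + 0·(10−(7/2)) + 6·(7/2−(-10))) = ½·(-80 + 0 + 81) = 1/2.
[NLM] = ½·(2·(-10−10) + 0·(10−(-33/10)) + 6·(-33/10−(-10))) = ½·(-40 + 0 + 201/5) = 1/10, so the K-coordinate is (1/10)/(1/2) = 1/5.
[KNM] = ½·(4·(-33/10−10) + 2·(10−(7/2)) + 6·(7/2−(-33/10))) = ½·(-266/5 + 13 + 204/5) = 3/10, so the L-coordinate is 3/5.
[KLN] = ½·(4·(-10−(-33/10)) + 0·(-33/10−(7/2)) + 2·(7/2−(-10))) = ½·(-134/5 + 0 + 27) = 1/10, so the M-coordinate is 1/5.
Check: 1/5 + 3/5 + 1/5 = 1.

(1/5, 3/5, 1/5)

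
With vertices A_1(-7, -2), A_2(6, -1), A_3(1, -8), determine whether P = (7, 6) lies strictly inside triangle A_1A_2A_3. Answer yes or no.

no

Barycentric coordinates of P: (14/43, 74/43, -45/43).
The three coordinates are positive, positive, negative; a point is interior exactly when all three are positive.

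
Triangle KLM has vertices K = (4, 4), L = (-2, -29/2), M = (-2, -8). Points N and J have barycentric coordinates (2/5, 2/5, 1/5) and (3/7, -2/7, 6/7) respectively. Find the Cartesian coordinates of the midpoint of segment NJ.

(17/35, -17/5)

Barycentric coordinates of the midpoint are the average: (29/70, 2/35, 37/70).
Converting: (29/70)·K + (2/35)·L + (37/70)·M = (17/35, -17/5).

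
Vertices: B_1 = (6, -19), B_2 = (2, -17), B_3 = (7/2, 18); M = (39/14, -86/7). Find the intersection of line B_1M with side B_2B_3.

(9/4, -67/6)

Barycentric coordinates of M with respect to B_1B_2B_3: (1/7, 5/7, 1/7).
On side B_2B_3 the B_1-coordinate is zero; dropping M's B_1-weight 1/7 and renormalizing the remaining 5/7 : 1/7 gives weights 5/6, 1/6 on B_2, B_3.
N = (5/6)·(2, -17) + (1/6)·(7/2, 18) = (9/4, -67/6).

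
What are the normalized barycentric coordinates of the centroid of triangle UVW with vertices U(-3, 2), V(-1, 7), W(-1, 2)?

The centroid is the average of the vertices, so each weight is 1/3.

(1/3, 1/3, 1/3)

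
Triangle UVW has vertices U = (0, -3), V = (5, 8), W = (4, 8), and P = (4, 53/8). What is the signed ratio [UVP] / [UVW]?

3/8

[UVW] = ½·(0·(8−8) + 5·(8−(-3)) + 4·(-3−8)) = ½·(0 + 55 − 44) = 11/2.
[UVP] = ½·(0·(8−(53/8)) + 5·(53/8−(-3)) + 4·(-3−8)) = ½·(0 + 385/8 − 44) = 33/16, so the ratio is (33/16)/(11/2) = 3/8.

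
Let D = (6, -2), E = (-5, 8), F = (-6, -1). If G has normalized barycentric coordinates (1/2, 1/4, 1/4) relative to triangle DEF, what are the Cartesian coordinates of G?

G = (1/2)·D + (1/4)·E + (1/4)·F.
x-coordinate: (1/2)·6 + (1/4)·(-5) + (1/4)·(-6) = 1/4.
y-coordinate: (1/2)·(-2) + (1/4)·8 + (1/4)·(-1) = 3/4.

(1/4, 3/4)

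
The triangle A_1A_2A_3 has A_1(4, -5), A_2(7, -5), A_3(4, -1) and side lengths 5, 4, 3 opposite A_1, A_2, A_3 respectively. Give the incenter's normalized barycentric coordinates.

The incenter has barycentric coordinates proportional to the opposite side lengths: (5 : 4 : 3).
Normalizing by 5+4+3 = 12 gives (5/12, 1/3, 1/4).

(5/12, 1/3, 1/4)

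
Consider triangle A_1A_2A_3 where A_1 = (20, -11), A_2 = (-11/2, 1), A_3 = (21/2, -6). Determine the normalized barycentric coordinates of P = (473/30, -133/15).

Signed area of the reference triangle: [A_1A_2A_3] = ½·(20·(1−(-6)) + (-11/2)·(-6−(-11)) + (21/2)·(-11−1)) = ½·(140 − 55/2 − 126) = -27/4.
[PA_2A_3] = ½·((473/30)·(1−(-6)) + (-11/2)·(-6−(-133/15)) + (21/2)·(-133/15−1)) = ½·(3311/30 − 473/30 − 518/5) = -9/2, so the A_1-coordinate is (-9/2)/(-27/4) = 2/3.
[A_1PA_3] = ½·(20·(-133/15−(-6)) + (473/30)·(-6−(-11)) + (21/2)·(-11−(-133/15))) = ½·(-172/3 + 473/6 − 112/5) = -9/20, so the A_2-coordinate is 1/15.
[A_1A_2P] = ½·(20·(1−(-133/15)) + (-11/2)·(-133/15−(-11)) + (473/30)·(-11−1)) = ½·(592/3 − 176/15 − 946/5) = -9/5, so the A_3-coordinate is 4/15.
Check: 2/3 + 1/15 + 4/15 = 1.

(2/3, 1/15, 4/15)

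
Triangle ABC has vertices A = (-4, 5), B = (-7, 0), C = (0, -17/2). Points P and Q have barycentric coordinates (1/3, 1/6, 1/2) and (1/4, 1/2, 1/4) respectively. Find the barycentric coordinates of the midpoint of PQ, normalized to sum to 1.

(7/24, 1/3, 3/8)

Since both coordinate triples sum to 1, the midpoint's barycentrics are the componentwise average.
(1/3+1/4)/2 = 7/24; similarly 1/3 and 3/8.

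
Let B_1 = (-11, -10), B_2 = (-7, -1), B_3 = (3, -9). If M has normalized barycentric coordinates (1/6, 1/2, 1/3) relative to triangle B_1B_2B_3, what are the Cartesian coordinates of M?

M = (1/6)·B_1 + (1/2)·B_2 + (1/3)·B_3.
x-coordinate: (1/6)·(-11) + (1/2)·(-7) + (1/3)·3 = -13/3.
y-coordinate: (1/6)·(-10) + (1/2)·(-1) + (1/3)·(-9) = -31/6.

(-13/3, -31/6)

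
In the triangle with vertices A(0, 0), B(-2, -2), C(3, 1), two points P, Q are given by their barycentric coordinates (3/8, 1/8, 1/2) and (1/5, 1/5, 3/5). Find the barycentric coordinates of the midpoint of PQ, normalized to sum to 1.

Since both coordinate triples sum to 1, the midpoint's barycentrics are the componentwise average.
(3/8+1/5)/2 = 23/80; similarly 13/80 and 11/20.

(23/80, 13/80, 11/20)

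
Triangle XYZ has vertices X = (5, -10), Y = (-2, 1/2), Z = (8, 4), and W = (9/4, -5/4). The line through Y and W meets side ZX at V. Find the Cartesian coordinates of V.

(13/2, -3)

Barycentric coordinates of W with respect to XYZ: (1/4, 1/2, 1/4).
On side ZX the Y-coordinate is zero; dropping W's Y-weight 1/2 and renormalizing the remaining 1/4 : 1/4 gives weights 1/2, 1/2 on Z, X.
V = (1/2)·(8, 4) + (1/2)·(5, -10) = (13/2, -3).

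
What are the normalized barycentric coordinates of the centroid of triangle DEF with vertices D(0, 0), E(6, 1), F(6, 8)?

(1/3, 1/3, 1/3)

The centroid is the average of the vertices, so each weight is 1/3.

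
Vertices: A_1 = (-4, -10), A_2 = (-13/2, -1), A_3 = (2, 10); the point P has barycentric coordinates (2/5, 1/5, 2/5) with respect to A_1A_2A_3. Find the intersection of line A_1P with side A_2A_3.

Line A_1P meets A_2A_3 where the A_1-coordinate vanishes; zeroing P's A_1-weight and renormalizing leaves A_2, A_3-weights 1/5 : 2/5 → (1/3, 2/3).
So Q = (1/3)·A_2 + (2/3)·A_3 = (-5/6, 19/3).

(-5/6, 19/3)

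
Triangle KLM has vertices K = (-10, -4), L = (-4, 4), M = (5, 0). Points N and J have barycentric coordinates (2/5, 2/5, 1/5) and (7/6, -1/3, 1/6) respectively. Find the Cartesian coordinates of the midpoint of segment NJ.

(-141/20, -3)

Barycentric coordinates of the midpoint are the average: (47/60, 1/30, 11/60).
Converting: (47/60)·K + (1/30)·L + (11/60)·M = (-141/20, -3).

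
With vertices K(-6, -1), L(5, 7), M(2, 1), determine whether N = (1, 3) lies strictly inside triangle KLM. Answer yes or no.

Barycentric coordinates of N: (2/7, 3/7, 2/7).
The three coordinates are positive, positive, positive; a point is interior exactly when all three are positive.

yes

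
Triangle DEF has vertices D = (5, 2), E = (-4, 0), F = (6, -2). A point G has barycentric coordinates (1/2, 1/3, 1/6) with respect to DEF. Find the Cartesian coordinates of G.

(13/6, 2/3)

G = (1/2)·D + (1/3)·E + (1/6)·F.
x-coordinate: (1/2)·5 + (1/3)·(-4) + (1/6)·6 = 13/6.
y-coordinate: (1/2)·2 + (1/3)·0 + (1/6)·(-2) = 2/3.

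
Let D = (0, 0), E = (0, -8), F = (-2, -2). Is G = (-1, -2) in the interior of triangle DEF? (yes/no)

Barycentric coordinates of G: (3/8, 1/8, 1/2).
The three coordinates are positive, positive, positive; a point is interior exactly when all three are positive.

yes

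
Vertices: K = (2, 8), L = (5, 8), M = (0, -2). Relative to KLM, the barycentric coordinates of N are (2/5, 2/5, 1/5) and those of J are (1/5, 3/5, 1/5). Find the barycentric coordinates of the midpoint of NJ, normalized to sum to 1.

Since both coordinate triples sum to 1, the midpoint's barycentrics are the componentwise average.
(2/5+1/5)/2 = 3/10; similarly 1/2 and 1/5.

(3/10, 1/2, 1/5)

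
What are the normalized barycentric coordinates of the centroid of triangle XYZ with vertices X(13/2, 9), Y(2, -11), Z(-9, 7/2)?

(1/3, 1/3, 1/3)

The centroid is the average of the vertices, so each weight is 1/3.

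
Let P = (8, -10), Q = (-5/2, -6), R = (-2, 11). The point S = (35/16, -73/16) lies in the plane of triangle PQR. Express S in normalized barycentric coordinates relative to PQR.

(7/16, 3/8, 3/16)

Signed area of the reference triangle: [PQR] = ½·(8·(-6−11) + (-5/2)·(11−(-10)) + (-2)·(-10−(-6))) = ½·(-136 − 105/2 + 8) = -361/4.
[SQR] = ½·((35/16)·(-6−11) + (-5/2)·(11−(-73/16)) + (-2)·(-73/16−(-6))) = ½·(-595/16 − 1245/32 − 23/8) = -2527/64, so the P-coordinate is (-2527/64)/(-361/4) = 7/16.
[PSR] = ½·(8·(-73/16−11) + (35/16)·(11−(-10)) + (-2)·(-10−(-73/16))) = ½·(-249/2 + 735/16 + 87/8) = -1083/32, so the Q-coordinate is 3/8.
[PQS] = ½·(8·(-6−(-73/16)) + (-5/2)·(-73/16−(-10)) + (35/16)·(-10−(-6))) = ½·(-23/2 − 435/32 − 35/4) = -1083/64, so the R-coordinate is 3/16.
Check: 7/16 + 3/8 + 3/16 = 1.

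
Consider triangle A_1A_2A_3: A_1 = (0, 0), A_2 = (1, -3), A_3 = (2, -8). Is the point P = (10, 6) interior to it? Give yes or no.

Barycentric coordinates of P: (-27, 46, -18).
The three coordinates are negative, positive, negative; a point is interior exactly when all three are positive.

no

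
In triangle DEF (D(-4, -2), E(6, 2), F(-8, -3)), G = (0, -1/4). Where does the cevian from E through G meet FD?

(-6, -5/2)

Barycentric coordinates of G with respect to DEF: (1/4, 1/2, 1/4).
On side FD the E-coordinate is zero; dropping G's E-weight 1/2 and renormalizing the remaining 1/4 : 1/4 gives weights 1/2, 1/2 on F, D.
H = (1/2)·(-8, -3) + (1/2)·(-4, -2) = (-6, -5/2).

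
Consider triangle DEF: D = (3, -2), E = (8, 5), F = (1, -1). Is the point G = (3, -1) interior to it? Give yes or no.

yes

Barycentric coordinates of G: (12/19, 2/19, 5/19).
The three coordinates are positive, positive, positive; a point is interior exactly when all three are positive.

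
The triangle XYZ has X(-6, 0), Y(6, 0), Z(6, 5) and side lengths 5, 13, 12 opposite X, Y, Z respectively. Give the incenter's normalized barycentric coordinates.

(1/6, 13/30, 2/5)

The incenter has barycentric coordinates proportional to the opposite side lengths: (5 : 13 : 12).
Normalizing by 5+13+12 = 30 gives (1/6, 13/30, 2/5).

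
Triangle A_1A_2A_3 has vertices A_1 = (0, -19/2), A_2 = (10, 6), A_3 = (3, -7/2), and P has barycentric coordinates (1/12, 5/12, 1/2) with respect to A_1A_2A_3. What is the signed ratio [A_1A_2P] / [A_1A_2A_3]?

1/2

The signed ratio [A_1A_2P]/[A_1A_2A_3] equals the barycentric coordinate of P at vertex A_3, which is 1/2.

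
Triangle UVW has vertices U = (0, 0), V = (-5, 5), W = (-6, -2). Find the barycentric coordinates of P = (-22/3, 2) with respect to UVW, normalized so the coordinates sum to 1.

Signed area of the reference triangle: [UVW] = ½·(0·(5−(-2)) + (-5)·(-2−0) + (-6)·(0−5)) = ½·(0 + 10 + 30) = 20.
[PVW] = ½·((-22/3)·(5−(-2)) + (-5)·(-2−2) + (-6)·(2−5)) = ½·(-154/3 + 20 + 18) = -20/3, so the U-coordinate is (-20/3)/20 = -1/3.
[UPW] = ½·(0·(2−(-2)) + (-22/3)·(-2−0) + (-6)·(0−2)) = ½·(0 + 44/3 + 12) = 40/3, so the V-coordinate is 2/3.
[UVP] = ½·(0·(5−2) + (-5)·(2−0) + (-22/3)·(0−5)) = ½·(0 − 10 + 110/3) = 40/3, so the W-coordinate is 2/3.
Check: -1/3 + 2/3 + 2/3 = 1.

(-1/3, 2/3, 2/3)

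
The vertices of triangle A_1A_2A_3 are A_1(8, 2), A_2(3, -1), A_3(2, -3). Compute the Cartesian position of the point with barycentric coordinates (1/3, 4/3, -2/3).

(16/3, 4/3)

P = (1/3)·A_1 + (4/3)·A_2 + (-2/3)·A_3.
x-coordinate: (1/3)·8 + (4/3)·3 + (-2/3)·2 = 16/3.
y-coordinate: (1/3)·2 + (4/3)·(-1) + (-2/3)·(-3) = 4/3.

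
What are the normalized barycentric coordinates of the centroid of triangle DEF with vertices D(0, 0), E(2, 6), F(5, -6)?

(1/3, 1/3, 1/3)

The centroid is the average of the vertices, so each weight is 1/3.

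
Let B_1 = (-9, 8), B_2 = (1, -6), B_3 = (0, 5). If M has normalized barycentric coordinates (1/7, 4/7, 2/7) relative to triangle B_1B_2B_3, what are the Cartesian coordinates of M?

(-5/7, -6/7)

M = (1/7)·B_1 + (4/7)·B_2 + (2/7)·B_3.
x-coordinate: (1/7)·(-9) + (4/7)·1 + (2/7)·0 = -5/7.
y-coordinate: (1/7)·8 + (4/7)·(-6) + (2/7)·5 = -6/7.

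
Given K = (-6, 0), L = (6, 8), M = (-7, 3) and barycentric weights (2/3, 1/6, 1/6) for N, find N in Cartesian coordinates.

(-25/6, 11/6)

N = (2/3)·K + (1/6)·L + (1/6)·M.
x-coordinate: (2/3)·(-6) + (1/6)·6 + (1/6)·(-7) = -25/6.
y-coordinate: (2/3)·0 + (1/6)·8 + (1/6)·3 = 11/6.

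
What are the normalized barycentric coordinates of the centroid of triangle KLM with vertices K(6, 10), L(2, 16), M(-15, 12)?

(1/3, 1/3, 1/3)

The centroid is the average of the vertices, so each weight is 1/3.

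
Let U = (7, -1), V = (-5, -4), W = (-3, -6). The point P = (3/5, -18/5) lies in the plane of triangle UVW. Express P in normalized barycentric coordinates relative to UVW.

(2/5, 1/5, 2/5)

Signed area of the reference triangle: [UVW] = ½·(7·(-4−(-6)) + (-5)·(-6−(-1)) + (-3)·(-1−(-4))) = ½·(14 + 25 − 9) = 15.
[PVW] = ½·((3/5)·(-4−(-6)) + (-5)·(-6−(-18/5)) + (-3)·(-18/5−(-4))) = ½·(6/5 + 12 − 6/5) = 6, so the U-coordinate is 6/15 = 2/5.
[UPW] = ½·(7·(-18/5−(-6)) + (3/5)·(-6−(-1)) + (-3)·(-1−(-18/5))) = ½·(84/5 − 3 − 39/5) = 3, so the V-coordinate is 1/5.
[UVP] = ½·(7·(-4−(-18/5)) + (-5)·(-18/5−(-1)) + (3/5)·(-1−(-4))) = ½·(-14/5 + 13 + 9/5) = 6, so the W-coordinate is 2/5.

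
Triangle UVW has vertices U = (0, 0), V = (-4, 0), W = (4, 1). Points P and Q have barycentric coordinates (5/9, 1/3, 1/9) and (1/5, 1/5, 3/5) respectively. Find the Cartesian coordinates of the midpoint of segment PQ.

(16/45, 16/45)

Barycentric coordinates of the midpoint are the average: (17/45, 4/15, 16/45).
Converting: (17/45)·U + (4/15)·V + (16/45)·W = (16/45, 16/45).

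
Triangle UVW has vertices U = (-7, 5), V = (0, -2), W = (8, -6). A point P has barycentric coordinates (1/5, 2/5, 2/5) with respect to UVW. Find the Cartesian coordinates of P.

(9/5, -11/5)

P = (1/5)·U + (2/5)·V + (2/5)·W.
x-coordinate: (1/5)·(-7) + (2/5)·0 + (2/5)·8 = 9/5.
y-coordinate: (1/5)·5 + (2/5)·(-2) + (2/5)·(-6) = -11/5.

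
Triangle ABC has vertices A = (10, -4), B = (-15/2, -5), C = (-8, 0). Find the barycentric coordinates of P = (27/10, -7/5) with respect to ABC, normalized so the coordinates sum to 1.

Signed area of the reference triangle: [ABC] = ½·(10·(-5−0) + (-15/2)·(0−(-4)) + (-8)·(-4−(-5))) = ½·(-50 − 30 − 8) = -44.
[PBC] = ½·((27/10)·(-5−0) + (-15/2)·(0−(-7/5)) + (-8)·(-7/5−(-5))) = ½·(-27/2 − 21/2 − 144/5) = -132/5, so the A-coordinate is (-132/5)/(-44) = 3/5.
[APC] = ½·(10·(-7/5−0) + (27/10)·(0−(-4)) + (-8)·(-4−(-7/5))) = ½·(-14 + 54/5 + 104/5) = 44/5, so the B-coordinate is -1/5.
[ABP] = ½·(10·(-5−(-7/5)) + (-15/2)·(-7/5−(-4)) + (27/10)·(-4−(-5))) = ½·(-36 − 39/2 + 27/10) = -132/5, so the C-coordinate is 3/5.

(3/5, -1/5, 3/5)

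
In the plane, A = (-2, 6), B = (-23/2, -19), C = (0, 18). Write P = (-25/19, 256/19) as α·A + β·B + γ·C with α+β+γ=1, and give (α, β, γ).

Signed area of the reference triangle: [ABC] = ½·((-2)·(-19−18) + (-23/2)·(18−6) + 0·(6−(-19))) = ½·(74 − 138 + 0) = -32.
[PBC] = ½·((-25/19)·(-19−18) + (-23/2)·(18−(256/19)) + 0·(256/19−(-19))) = ½·(925/19 − 989/19 + 0) = -32/19, so the A-coordinate is (-32/19)/(-32) = 1/19.
[APC] = ½·((-2)·(256/19−18) + (-25/19)·(18−6) + 0·(6−(256/19))) = ½·(172/19 − 300/19 + 0) = -64/19, so the B-coordinate is 2/19.
[ABP] = ½·((-2)·(-19−(256/19)) + (-23/2)·(256/19−6) + (-25/19)·(6−(-19))) = ½·(1234/19 − 1633/19 − 625/19) = -512/19, so the C-coordinate is 16/19.

(1/19, 2/19, 16/19)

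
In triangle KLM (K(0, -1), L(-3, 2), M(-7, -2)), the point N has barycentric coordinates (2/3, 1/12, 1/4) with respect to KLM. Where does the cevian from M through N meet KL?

Line MN meets KL where the M-coordinate vanishes; zeroing N's M-weight and renormalizing leaves K, L-weights 2/3 : 1/12 → (8/9, 1/9).
So J = (8/9)·K + (1/9)·L = (-1/3, -2/3).

(-1/3, -2/3)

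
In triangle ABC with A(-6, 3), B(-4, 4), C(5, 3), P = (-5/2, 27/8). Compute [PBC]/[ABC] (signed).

[ABC] = ½·((-6)·(4−3) + (-4)·(3−3) + 5·(3−4)) = ½·(-6 + 0 − 5) = -11/2.
[PBC] = ½·((-5/2)·(4−3) + (-4)·(3−(27/8)) + 5·(27/8−4)) = ½·(-5/2 + 3/2 − 25/8) = -33/16, so the ratio is (-33/16)/(-11/2) = 3/8.

3/8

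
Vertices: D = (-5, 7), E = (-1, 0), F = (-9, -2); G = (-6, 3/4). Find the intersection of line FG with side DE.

Barycentric coordinates of G with respect to DEF: (1/4, 1/4, 1/2).
On side DE the F-coordinate is zero; dropping G's F-weight 1/2 and renormalizing the remaining 1/4 : 1/4 gives weights 1/2, 1/2 on D, E.
H = (1/2)·(-5, 7) + (1/2)·(-1, 0) = (-3, 7/2).

(-3, 7/2)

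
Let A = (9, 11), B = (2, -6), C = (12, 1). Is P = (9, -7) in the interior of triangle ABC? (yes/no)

Barycentric coordinates of P: (-59/121, 54/121, 126/121).
The three coordinates are negative, positive, positive; a point is interior exactly when all three are positive.

no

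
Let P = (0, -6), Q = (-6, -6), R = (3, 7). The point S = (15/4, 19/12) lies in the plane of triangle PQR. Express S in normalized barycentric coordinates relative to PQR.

Signed area of the reference triangle: [PQR] = ½·(0·(-6−7) + (-6)·(7−(-6)) + 3·(-6−(-6))) = ½·(0 − 78 + 0) = -39.
[SQR] = ½·((15/4)·(-6−7) + (-6)·(7−(19/12)) + 3·(19/12−(-6))) = ½·(-195/4 − 65/2 + 91/4) = -117/4, so the P-coordinate is (-117/4)/(-39) = 3/4.
[PSR] = ½·(0·(19/12−7) + (15/4)·(7−(-6)) + 3·(-6−(19/12))) = ½·(0 + 195/4 − 91/4) = 13, so the Q-coordinate is -1/3.
[PQS] = ½·(0·(-6−(19/12)) + (-6)·(19/12−(-6)) + (15/4)·(-6−(-6))) = ½·(0 − 91/2 + 0) = -91/4, so the R-coordinate is 7/12.
Check: 3/4 − 1/3 + 7/12 = 1.

(3/4, -1/3, 7/12)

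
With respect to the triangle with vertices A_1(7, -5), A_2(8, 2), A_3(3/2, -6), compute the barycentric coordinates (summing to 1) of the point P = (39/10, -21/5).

Signed area of the reference triangle: [A_1A_2A_3] = ½·(7·(2−(-6)) + 8·(-6−(-5)) + (3/2)·(-5−2)) = ½·(56 − 8 − 21/2) = 75/4.
[PA_2A_3] = ½·((39/10)·(2−(-6)) + 8·(-6−(-21/5)) + (3/2)·(-21/5−2)) = ½·(156/5 − 72/5 − 93/10) = 15/4, so the A_1-coordinate is (15/4)/(75/4) = 1/5.
[A_1PA_3] = ½·(7·(-21/5−(-6)) + (39/10)·(-6−(-5)) + (3/2)·(-5−(-21/5))) = ½·(63/5 − 39/10 − 6/5) = 15/4, so the A_2-coordinate is 1/5.
[A_1A_2P] = ½·(7·(2−(-21/5)) + 8·(-21/5−(-5)) + (39/10)·(-5−2)) = ½·(217/5 + 32/5 − 273/10) = 45/4, so the A_3-coordinate is 3/5.

(1/5, 1/5, 3/5)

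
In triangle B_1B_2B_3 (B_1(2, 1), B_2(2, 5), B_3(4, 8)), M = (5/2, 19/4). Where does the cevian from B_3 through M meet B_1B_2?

Barycentric coordinates of M with respect to B_1B_2B_3: (1/4, 1/2, 1/4).
On side B_1B_2 the B_3-coordinate is zero; dropping M's B_3-weight 1/4 and renormalizing the remaining 1/4 : 1/2 gives weights 1/3, 2/3 on B_1, B_2.
N = (1/3)·(2, 1) + (2/3)·(2, 5) = (2, 11/3).

(2, 11/3)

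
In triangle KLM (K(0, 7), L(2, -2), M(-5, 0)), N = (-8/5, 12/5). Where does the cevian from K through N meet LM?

(-8/3, -2/3)

Barycentric coordinates of N with respect to KLM: (2/5, 1/5, 2/5).
On side LM the K-coordinate is zero; dropping N's K-weight 2/5 and renormalizing the remaining 1/5 : 2/5 gives weights 1/3, 2/3 on L, M.
J = (1/3)·(2, -2) + (2/3)·(-5, 0) = (-8/3, -2/3).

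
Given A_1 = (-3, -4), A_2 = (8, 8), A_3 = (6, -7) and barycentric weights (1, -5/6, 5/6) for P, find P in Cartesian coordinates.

(-14/3, -33/2)

P = 1·A_1 + (-5/6)·A_2 + (5/6)·A_3.
x-coordinate: 1·(-3) + (-5/6)·8 + (5/6)·6 = -14/3.
y-coordinate: 1·(-4) + (-5/6)·8 + (5/6)·(-7) = -33/2.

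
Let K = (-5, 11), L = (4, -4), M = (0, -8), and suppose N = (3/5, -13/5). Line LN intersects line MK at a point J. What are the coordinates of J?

Barycentric coordinates of N with respect to KLM: (1/5, 2/5, 2/5).
On side MK the L-coordinate is zero; dropping N's L-weight 2/5 and renormalizing the remaining 2/5 : 1/5 gives weights 2/3, 1/3 on M, K.
J = (2/3)·(0, -8) + (1/3)·(-5, 11) = (-5/3, -5/3).

(-5/3, -5/3)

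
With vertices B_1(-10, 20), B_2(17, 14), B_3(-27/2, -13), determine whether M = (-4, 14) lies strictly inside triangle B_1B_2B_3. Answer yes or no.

yes

Barycentric coordinates of M: (189/304, 73/304, 21/152).
The three coordinates are positive, positive, positive; a point is interior exactly when all three are positive.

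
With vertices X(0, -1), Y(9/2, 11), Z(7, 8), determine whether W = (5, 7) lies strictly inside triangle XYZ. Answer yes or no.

yes

Barycentric coordinates of W: (17/87, 22/87, 16/29).
The three coordinates are positive, positive, positive; a point is interior exactly when all three are positive.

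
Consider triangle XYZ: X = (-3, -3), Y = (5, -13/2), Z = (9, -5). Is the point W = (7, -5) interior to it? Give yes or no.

yes

Barycentric coordinates of W: (3/26, 2/13, 19/26).
The three coordinates are positive, positive, positive; a point is interior exactly when all three are positive.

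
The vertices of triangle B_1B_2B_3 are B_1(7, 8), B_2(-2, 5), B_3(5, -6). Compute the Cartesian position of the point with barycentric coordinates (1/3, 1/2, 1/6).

(13/6, 25/6)

M = (1/3)·B_1 + (1/2)·B_2 + (1/6)·B_3.
x-coordinate: (1/3)·7 + (1/2)·(-2) + (1/6)·5 = 13/6.
y-coordinate: (1/3)·8 + (1/2)·5 + (1/6)·(-6) = 25/6.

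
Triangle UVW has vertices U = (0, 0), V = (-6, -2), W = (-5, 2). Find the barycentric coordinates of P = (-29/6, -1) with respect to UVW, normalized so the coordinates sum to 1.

Signed area of the reference triangle: [UVW] = ½·(0·(-2−2) + (-6)·(2−0) + (-5)·(0−(-2))) = ½·(0 − 12 − 10) = -11.
[PVW] = ½·((-29/6)·(-2−2) + (-6)·(2−(-1)) + (-5)·(-1−(-2))) = ½·(58/3 − 18 − 5) = -11/6, so the U-coordinate is (-11/6)/(-11) = 1/6.
[UPW] = ½·(0·(-1−2) + (-29/6)·(2−0) + (-5)·(0−(-1))) = ½·(0 − 29/3 − 5) = -22/3, so the V-coordinate is 2/3.
[UVP] = ½·(0·(-2−(-1)) + (-6)·(-1−0) + (-29/6)·(0−(-2))) = ½·(0 + 6 − 29/3) = -11/6, so the W-coordinate is 1/6.
Check: 1/6 + 2/3 + 1/6 = 1.

(1/6, 2/3, 1/6)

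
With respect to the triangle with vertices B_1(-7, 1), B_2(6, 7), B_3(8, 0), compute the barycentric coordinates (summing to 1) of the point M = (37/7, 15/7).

Signed area of the reference triangle: [B_1B_2B_3] = ½·((-7)·(7−0) + 6·(0−1) + 8·(1−7)) = ½·(-49 − 6 − 48) = -103/2.
[MB_2B_3] = ½·((37/7)·(7−0) + 6·(0−(15/7)) + 8·(15/7−7)) = ½·(37 − 90/7 − 272/7) = -103/14, so the B_1-coordinate is (-103/14)/(-103/2) = 1/7.
[B_1MB_3] = ½·((-7)·(15/7−0) + (37/7)·(0−1) + 8·(1−(15/7))) = ½·(-15 − 37/7 − 64/7) = -103/7, so the B_2-coordinate is 2/7.
[B_1B_2M] = ½·((-7)·(7−(15/7)) + 6·(15/7−1) + (37/7)·(1−7)) = ½·(-34 + 48/7 − 222/7) = -206/7, so the B_3-coordinate is 4/7.
Check: 1/7 + 2/7 + 4/7 = 1.

(1/7, 2/7, 4/7)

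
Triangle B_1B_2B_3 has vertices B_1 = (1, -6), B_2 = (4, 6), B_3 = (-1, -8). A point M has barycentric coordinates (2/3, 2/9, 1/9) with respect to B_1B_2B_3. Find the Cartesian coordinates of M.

M = (2/3)·B_1 + (2/9)·B_2 + (1/9)·B_3.
x-coordinate: (2/3)·1 + (2/9)·4 + (1/9)·(-1) = 13/9.
y-coordinate: (2/3)·(-6) + (2/9)·6 + (1/9)·(-8) = -32/9.

(13/9, -32/9)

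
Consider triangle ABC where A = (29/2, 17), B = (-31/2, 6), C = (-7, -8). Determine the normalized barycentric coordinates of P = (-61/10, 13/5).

(1/5, 2/5, 2/5)

Signed area of the reference triangle: [ABC] = ½·((29/2)·(6−(-8)) + (-31/2)·(-8−17) + (-7)·(17−6)) = ½·(203 + 775/2 − 77) = 1027/4.
[PBC] = ½·((-61/10)·(6−(-8)) + (-31/2)·(-8−(13/5)) + (-7)·(13/5−6)) = ½·(-427/5 + 1643/10 + 119/5) = 1027/20, so the A-coordinate is (1027/20)/(1027/4) = 1/5.
[APC] = ½·((29/2)·(13/5−(-8)) + (-61/10)·(-8−17) + (-7)·(17−(13/5))) = ½·(1537/10 + 305/2 − 504/5) = 1027/10, so the B-coordinate is 2/5.
[ABP] = ½·((29/2)·(6−(13/5)) + (-31/2)·(13/5−17) + (-61/10)·(17−6)) = ½·(493/10 + 1116/5 − 671/10) = 1027/10, so the C-coordinate is 2/5.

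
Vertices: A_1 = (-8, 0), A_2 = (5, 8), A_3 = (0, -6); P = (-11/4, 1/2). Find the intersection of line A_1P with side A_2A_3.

(5/2, 1)

Barycentric coordinates of P with respect to A_1A_2A_3: (1/2, 1/4, 1/4).
On side A_2A_3 the A_1-coordinate is zero; dropping P's A_1-weight 1/2 and renormalizing the remaining 1/4 : 1/4 gives weights 1/2, 1/2 on A_2, A_3.
Q = (1/2)·(5, 8) + (1/2)·(0, -6) = (5/2, 1).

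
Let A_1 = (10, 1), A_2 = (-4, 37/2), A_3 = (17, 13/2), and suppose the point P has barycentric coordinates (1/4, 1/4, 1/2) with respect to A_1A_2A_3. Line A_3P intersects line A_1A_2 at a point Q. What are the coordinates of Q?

Line A_3P meets A_1A_2 where the A_3-coordinate vanishes; zeroing P's A_3-weight and renormalizing leaves A_1, A_2-weights 1/4 : 1/4 → (1/2, 1/2).
So Q = (1/2)·A_1 + (1/2)·A_2 = (3, 39/4).

(3, 39/4)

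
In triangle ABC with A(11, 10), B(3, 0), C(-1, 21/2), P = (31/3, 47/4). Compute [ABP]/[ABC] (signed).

[ABC] = ½·(11·(0−(21/2)) + 3·(21/2−10) + (-1)·(10−0)) = ½·(-231/2 + 3/2 − 10) = -62.
[ABP] = ½·(11·(0−(47/4)) + 3·(47/4−10) + (31/3)·(10−0)) = ½·(-517/4 + 21/4 + 310/3) = -31/3, so the ratio is (-31/3)/(-62) = 1/6.

1/6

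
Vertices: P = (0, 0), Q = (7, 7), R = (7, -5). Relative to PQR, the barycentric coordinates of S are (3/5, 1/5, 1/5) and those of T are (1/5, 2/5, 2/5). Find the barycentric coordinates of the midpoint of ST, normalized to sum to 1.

(2/5, 3/10, 3/10)

Since both coordinate triples sum to 1, the midpoint's barycentrics are the componentwise average.
(3/5+1/5)/2 = 2/5; similarly 3/10 and 3/10.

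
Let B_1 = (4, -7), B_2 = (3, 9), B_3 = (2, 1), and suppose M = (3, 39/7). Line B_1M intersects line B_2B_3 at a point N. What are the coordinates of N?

Barycentric coordinates of M with respect to B_1B_2B_3: (1/7, 5/7, 1/7).
On side B_2B_3 the B_1-coordinate is zero; dropping M's B_1-weight 1/7 and renormalizing the remaining 5/7 : 1/7 gives weights 5/6, 1/6 on B_2, B_3.
N = (5/6)·(3, 9) + (1/6)·(2, 1) = (17/6, 23/3).

(17/6, 23/3)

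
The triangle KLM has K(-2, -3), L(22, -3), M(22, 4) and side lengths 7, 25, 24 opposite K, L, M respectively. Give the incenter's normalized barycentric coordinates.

(1/8, 25/56, 3/7)

The incenter has barycentric coordinates proportional to the opposite side lengths: (7 : 25 : 24).
Normalizing by 7+25+24 = 56 gives (1/8, 25/56, 3/7).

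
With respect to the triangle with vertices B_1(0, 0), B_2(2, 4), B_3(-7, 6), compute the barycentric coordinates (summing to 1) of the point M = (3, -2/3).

Signed area of the reference triangle: [B_1B_2B_3] = ½·(0·(4−6) + 2·(6−0) + (-7)·(0−4)) = ½·(0 + 12 + 28) = 20.
[MB_2B_3] = ½·(3·(4−6) + 2·(6−(-2/3)) + (-7)·(-2/3−4)) = ½·(-6 + 40/3 + 98/3) = 20, so the B_1-coordinate is 20/20 = 1.
[B_1MB_3] = ½·(0·(-2/3−6) + 3·(6−0) + (-7)·(0−(-2/3))) = ½·(0 + 18 − 14/3) = 20/3, so the B_2-coordinate is 1/3.
[B_1B_2M] = ½·(0·(4−(-2/3)) + 2·(-2/3−0) + 3·(0−4)) = ½·(0 − 4/3 − 12) = -20/3, so the B_3-coordinate is -1/3.

(1, 1/3, -1/3)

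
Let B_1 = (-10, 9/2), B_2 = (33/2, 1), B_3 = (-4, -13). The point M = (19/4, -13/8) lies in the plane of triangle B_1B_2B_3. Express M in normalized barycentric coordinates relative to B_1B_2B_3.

Signed area of the reference triangle: [B_1B_2B_3] = ½·((-10)·(1−(-13)) + (33/2)·(-13−(9/2)) + (-4)·(9/2−1)) = ½·(-140 − 1155/4 − 14) = -1771/8.
[MB_2B_3] = ½·((19/4)·(1−(-13)) + (33/2)·(-13−(-13/8)) + (-4)·(-13/8−1)) = ½·(133/2 − 3003/16 + 21/2) = -1771/32, so the B_1-coordinate is (-1771/32)/(-1771/8) = 1/4.
[B_1MB_3] = ½·((-10)·(-13/8−(-13)) + (19/4)·(-13−(9/2)) + (-4)·(9/2−(-13/8))) = ½·(-455/4 − 665/8 − 49/2) = -1771/16, so the B_2-coordinate is 1/2.
[B_1B_2M] = ½·((-10)·(1−(-13/8)) + (33/2)·(-13/8−(9/2)) + (19/4)·(9/2−1)) = ½·(-105/4 − 1617/16 + 133/8) = -1771/32, so the B_3-coordinate is 1/4.

(1/4, 1/2, 1/4)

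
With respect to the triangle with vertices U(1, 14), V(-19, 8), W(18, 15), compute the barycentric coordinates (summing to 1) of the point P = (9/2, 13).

Signed area of the reference triangle: [UVW] = ½·(1·(8−15) + (-19)·(15−14) + 18·(14−8)) = ½·(-7 − 19 + 108) = 41.
[PVW] = ½·((9/2)·(8−15) + (-19)·(15−13) + 18·(13−8)) = ½·(-63/2 − 38 + 90) = 41/4, so the U-coordinate is (41/4)/41 = 1/4.
[UPW] = ½·(1·(13−15) + (9/2)·(15−14) + 18·(14−13)) = ½·(-2 + 9/2 + 18) = 41/4, so the V-coordinate is 1/4.
[UVP] = ½·(1·(8−13) + (-19)·(13−14) + (9/2)·(14−8)) = ½·(-5 + 19 + 27) = 41/2, so the W-coordinate is 1/2.
Check: 1/4 + 1/4 + 1/2 = 1.

(1/4, 1/4, 1/2)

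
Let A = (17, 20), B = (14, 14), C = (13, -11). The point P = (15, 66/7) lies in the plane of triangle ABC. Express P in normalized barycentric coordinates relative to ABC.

(3/7, 2/7, 2/7)

Signed area of the reference triangle: [ABC] = ½·(17·(14−(-11)) + 14·(-11−20) + 13·(20−14)) = ½·(425 − 434 + 78) = 69/2.
[PBC] = ½·(15·(14−(-11)) + 14·(-11−(66/7)) + 13·(66/7−14)) = ½·(375 − 286 − 416/7) = 207/14, so the A-coordinate is (207/14)/(69/2) = 3/7.
[APC] = ½·(17·(66/7−(-11)) + 15·(-11−20) + 13·(20−(66/7))) = ½·(2431/7 − 465 + 962/7) = 69/7, so the B-coordinate is 2/7.
[ABP] = ½·(17·(14−(66/7)) + 14·(66/7−20) + 15·(20−14)) = ½·(544/7 − 148 + 90) = 69/7, so the C-coordinate is 2/7.
Check: 3/7 + 2/7 + 2/7 = 1.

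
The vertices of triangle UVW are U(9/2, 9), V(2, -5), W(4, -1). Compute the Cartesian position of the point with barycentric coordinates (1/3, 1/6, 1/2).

P = (1/3)·U + (1/6)·V + (1/2)·W.
x-coordinate: (1/3)·(9/2) + (1/6)·2 + (1/2)·4 = 23/6.
y-coordinate: (1/3)·9 + (1/6)·(-5) + (1/2)·(-1) = 5/3.

(23/6, 5/3)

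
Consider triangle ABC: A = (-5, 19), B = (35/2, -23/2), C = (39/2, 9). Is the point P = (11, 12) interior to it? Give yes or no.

yes

Barycentric coordinates of P: (721/2089, 46/2089, 1322/2089).
The three coordinates are positive, positive, positive; a point is interior exactly when all three are positive.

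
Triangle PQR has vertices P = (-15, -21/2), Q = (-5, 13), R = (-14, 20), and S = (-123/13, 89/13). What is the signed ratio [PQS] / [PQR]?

[PQR] = ½·((-15)·(13−20) + (-5)·(20−(-21/2)) + (-14)·(-21/2−13)) = ½·(105 − 305/2 + 329) = 563/4.
[PQS] = ½·((-15)·(13−(89/13)) + (-5)·(89/13−(-21/2)) + (-123/13)·(-21/2−13)) = ½·(-1200/13 − 2255/26 + 5781/26) = 563/26, so the ratio is (563/26)/(563/4) = 2/13.

2/13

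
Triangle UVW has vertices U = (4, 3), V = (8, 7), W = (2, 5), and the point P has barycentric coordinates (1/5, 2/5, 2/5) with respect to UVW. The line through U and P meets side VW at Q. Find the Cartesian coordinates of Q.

(5, 6)

Line UP meets VW where the U-coordinate vanishes; zeroing P's U-weight and renormalizing leaves V, W-weights 2/5 : 2/5 → (1/2, 1/2).
So Q = (1/2)·V + (1/2)·W = (5, 6).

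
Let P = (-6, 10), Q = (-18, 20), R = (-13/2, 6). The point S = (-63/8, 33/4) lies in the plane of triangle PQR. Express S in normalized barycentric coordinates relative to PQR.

(1/8, 1/8, 3/4)

Signed area of the reference triangle: [PQR] = ½·((-6)·(20−6) + (-18)·(6−10) + (-13/2)·(10−20)) = ½·(-84 + 72 + 65) = 53/2.
[SQR] = ½·((-63/8)·(20−6) + (-18)·(6−(33/4)) + (-13/2)·(33/4−20)) = ½·(-441/4 + 81/2 + 611/8) = 53/16, so the P-coordinate is (53/16)/(53/2) = 1/8.
[PSR] = ½·((-6)·(33/4−6) + (-63/8)·(6−10) + (-13/2)·(10−(33/4))) = ½·(-27/2 + 63/2 − 91/8) = 53/16, so the Q-coordinate is 1/8.
[PQS] = ½·((-6)·(20−(33/4)) + (-18)·(33/4−10) + (-63/8)·(10−20)) = ½·(-141/2 + 63/2 + 315/4) = 159/8, so the R-coordinate is 3/4.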